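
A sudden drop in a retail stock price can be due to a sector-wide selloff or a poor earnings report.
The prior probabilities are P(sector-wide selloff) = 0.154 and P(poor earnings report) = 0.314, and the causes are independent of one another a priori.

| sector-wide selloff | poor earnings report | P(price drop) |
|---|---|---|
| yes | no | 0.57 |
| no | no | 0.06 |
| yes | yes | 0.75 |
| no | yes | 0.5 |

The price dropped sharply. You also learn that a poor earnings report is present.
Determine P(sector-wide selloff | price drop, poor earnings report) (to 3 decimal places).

P(sector-wide selloff | price drop, poor earnings report) ≈ 0.214

Sum P(price drop|·) weighted by the priors over both values of sector-wide selloff:
  P(price drop | poor earnings report) = 0.5×0.846 + 0.75×0.154
        = 0.423000 + 0.115500 = 0.538500
Keeping only the sector-wide selloff-present terms gives 0.115500, so
  P(sector-wide selloff | price drop, poor earnings report) = 0.115500 / 0.538500 ≈ 0.214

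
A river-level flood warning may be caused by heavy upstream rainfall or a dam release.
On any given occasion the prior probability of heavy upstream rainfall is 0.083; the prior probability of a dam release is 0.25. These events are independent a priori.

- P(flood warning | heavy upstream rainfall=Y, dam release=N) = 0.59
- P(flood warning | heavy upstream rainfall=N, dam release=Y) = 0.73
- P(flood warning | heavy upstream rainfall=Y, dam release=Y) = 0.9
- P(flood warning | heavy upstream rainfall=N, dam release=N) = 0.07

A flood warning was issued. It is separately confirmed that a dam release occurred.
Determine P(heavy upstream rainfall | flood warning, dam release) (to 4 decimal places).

For the numerator, keep only heavy upstream rainfall=true terms: 0.9·0.083 = 0.074700
Denominator P(flood warning | dam release): 0.73·0.917 + 0.9·0.083 = 0.744110
P(heavy upstream rainfall | flood warning, dam release) = 0.074700/0.744110 ≈ 0.1004

P(heavy upstream rainfall | flood warning, dam release) ≈ 0.1004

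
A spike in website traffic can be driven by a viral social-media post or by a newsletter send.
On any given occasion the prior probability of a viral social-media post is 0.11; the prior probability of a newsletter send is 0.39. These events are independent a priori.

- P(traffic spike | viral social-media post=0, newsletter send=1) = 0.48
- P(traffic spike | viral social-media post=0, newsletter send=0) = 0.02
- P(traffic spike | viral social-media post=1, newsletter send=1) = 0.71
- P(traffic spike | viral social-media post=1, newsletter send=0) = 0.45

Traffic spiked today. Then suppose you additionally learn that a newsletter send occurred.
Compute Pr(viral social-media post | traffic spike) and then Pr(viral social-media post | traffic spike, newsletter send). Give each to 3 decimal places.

Pr(viral social-media post | traffic spike) ≈ 0.255; Pr(viral social-media post | traffic spike, newsletter send) ≈ 0.155

P(traffic spike) = 0.02×0.89×0.61 + 0.48×0.89×0.39 + 0.45×0.11×0.61 + 0.71×0.11×0.39 = 0.010858 + 0.166608 + 0.030195 + 0.030459 = 0.238120
Of this, 0.060654 comes from 0.030195 + 0.030459 (the viral social-media post=true cases).
P(viral social-media post | traffic spike) = 0.060654 / 0.238120 ≈ 0.255

With the extra evidence:
Enumerate both values of viral social-media post and weight by the priors:
  P(traffic spike | newsletter send) = 0.48×0.89 + 0.71×0.11
        = 0.427200 + 0.078100 = 0.505300
The terms with viral social-media post present sum to 0.078100, so
  P(viral social-media post | traffic spike, newsletter send) = 0.078100 / 0.505300 ≈ 0.155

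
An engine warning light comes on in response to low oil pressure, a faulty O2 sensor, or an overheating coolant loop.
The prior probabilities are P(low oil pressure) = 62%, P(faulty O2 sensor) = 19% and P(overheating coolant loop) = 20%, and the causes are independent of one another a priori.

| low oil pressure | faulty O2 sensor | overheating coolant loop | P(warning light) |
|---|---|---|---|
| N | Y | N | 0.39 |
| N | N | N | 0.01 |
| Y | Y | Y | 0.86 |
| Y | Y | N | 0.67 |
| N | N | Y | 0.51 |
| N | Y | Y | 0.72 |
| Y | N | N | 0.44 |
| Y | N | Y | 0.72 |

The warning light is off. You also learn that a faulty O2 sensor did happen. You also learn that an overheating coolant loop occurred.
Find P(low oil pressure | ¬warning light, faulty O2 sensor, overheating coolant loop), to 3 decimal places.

P(low oil pressure | ¬warning light, faulty O2 sensor, overheating coolant loop) ≈ 0.449

Numerator (weight on configurations with low oil pressure): 0.14*0.62 = 0.086800
Denominator P(¬warning light | faulty O2 sensor, overheating coolant loop): 0.28*0.38 + 0.14*0.62 = 0.193200
P(low oil pressure | ¬warning light, faulty O2 sensor, overheating coolant loop) = 0.086800/0.193200 ≈ 0.449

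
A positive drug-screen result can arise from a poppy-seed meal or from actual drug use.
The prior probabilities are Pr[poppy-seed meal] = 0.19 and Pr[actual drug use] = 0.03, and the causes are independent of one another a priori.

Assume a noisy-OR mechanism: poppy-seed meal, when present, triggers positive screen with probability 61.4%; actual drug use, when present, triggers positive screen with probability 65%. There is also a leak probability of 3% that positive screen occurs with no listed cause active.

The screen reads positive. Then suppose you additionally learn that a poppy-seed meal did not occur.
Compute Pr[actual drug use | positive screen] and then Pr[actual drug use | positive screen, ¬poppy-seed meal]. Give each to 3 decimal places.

Pr[actual drug use | positive screen] ≈ 0.131; Pr[actual drug use | positive screen, ¬poppy-seed meal] ≈ 0.405

Under noisy-OR, P(positive screen | causes) = 1 − (1−0.03)·∏(1−qᵢ) over the active causes.
By total probability over the 4 (poppy-seed meal, actual drug use) configurations:
  P(positive screen) = 0.03·0.81·0.97 + 0.6605·0.81·0.03 + 0.62558·0.19·0.97 + 0.868953·0.19·0.03
        = 0.023571 + 0.016050 + 0.115294 + 0.004953 = 0.159868
Configurations with actual drug use contribute 0.021003, so
  P(actual drug use | positive screen) = 0.021003 / 0.159868 ≈ 0.131

With the extra evidence:
Enumerate both values of actual drug use and weight by the priors:
  P(positive screen | ¬poppy-seed meal) = 0.03·0.97 + 0.6605·0.03
        = 0.029100 + 0.019815 = 0.048915
Configurations with actual drug use contribute 0.019815, so
  P(actual drug use | positive screen, ¬poppy-seed meal) = 0.019815 / 0.048915 ≈ 0.405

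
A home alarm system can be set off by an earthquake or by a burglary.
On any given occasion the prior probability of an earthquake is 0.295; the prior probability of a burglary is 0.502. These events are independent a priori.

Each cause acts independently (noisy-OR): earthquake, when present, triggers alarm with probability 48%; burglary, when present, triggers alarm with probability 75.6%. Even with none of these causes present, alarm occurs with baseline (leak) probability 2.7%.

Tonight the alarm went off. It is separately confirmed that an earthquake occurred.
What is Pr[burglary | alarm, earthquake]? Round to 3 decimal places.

Under noisy-OR, P(alarm | causes) = 1 − (1−0.027)·∏(1−qᵢ) over the active causes.
Weight on burglary=true, given the evidence: 0.876546*0.502 = 0.440026
Normalizer over all consistent configurations: 0.49404*0.498 + 0.876546*0.502 = 0.686058
Posterior = 0.440026 / 0.686058 ≈ 0.641

Pr[burglary | alarm, earthquake] ≈ 0.641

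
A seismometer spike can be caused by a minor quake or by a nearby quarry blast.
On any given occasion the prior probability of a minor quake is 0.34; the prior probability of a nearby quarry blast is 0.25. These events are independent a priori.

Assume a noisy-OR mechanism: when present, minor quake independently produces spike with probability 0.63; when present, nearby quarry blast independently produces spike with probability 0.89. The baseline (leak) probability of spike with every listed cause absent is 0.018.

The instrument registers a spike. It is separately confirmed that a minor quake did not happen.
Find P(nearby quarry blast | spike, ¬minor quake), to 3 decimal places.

P(nearby quarry blast | spike, ¬minor quake) ≈ 0.943

Under noisy-OR, P(spike | causes) = 1 − (1−0.018)·∏(1−qᵢ) over the active causes.
Weight on nearby quarry blast=true, given the evidence: 0.89198·0.25 = 0.222995
Denominator P(spike | ¬minor quake): 0.018·0.75 + 0.89198·0.25 = 0.236495
Posterior = 0.222995 / 0.236495 ≈ 0.943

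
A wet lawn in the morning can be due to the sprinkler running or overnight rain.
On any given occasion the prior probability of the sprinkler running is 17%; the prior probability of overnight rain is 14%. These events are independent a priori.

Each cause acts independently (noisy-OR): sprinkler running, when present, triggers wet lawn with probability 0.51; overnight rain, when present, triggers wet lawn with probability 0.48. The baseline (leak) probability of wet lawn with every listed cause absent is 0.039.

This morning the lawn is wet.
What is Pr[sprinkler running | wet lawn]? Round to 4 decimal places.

Pr[sprinkler running | wet lawn] ≈ 0.5258

Under noisy-OR, P(wet lawn | causes) = 1 − (1−0.039)·∏(1−qᵢ) over the active causes.
P(wet lawn) = 0.039·0.83·0.86 + 0.50028·0.83·0.14 + 0.52911·0.17·0.86 + 0.755137·0.17·0.14 = 0.027838 + 0.058133 + 0.077356 + 0.017972 = 0.181299
Of this, 0.095328 comes from 0.077356 + 0.017972 (the sprinkler running=true cases).
P(sprinkler running | wet lawn) = 0.095328 / 0.181299 ≈ 0.5258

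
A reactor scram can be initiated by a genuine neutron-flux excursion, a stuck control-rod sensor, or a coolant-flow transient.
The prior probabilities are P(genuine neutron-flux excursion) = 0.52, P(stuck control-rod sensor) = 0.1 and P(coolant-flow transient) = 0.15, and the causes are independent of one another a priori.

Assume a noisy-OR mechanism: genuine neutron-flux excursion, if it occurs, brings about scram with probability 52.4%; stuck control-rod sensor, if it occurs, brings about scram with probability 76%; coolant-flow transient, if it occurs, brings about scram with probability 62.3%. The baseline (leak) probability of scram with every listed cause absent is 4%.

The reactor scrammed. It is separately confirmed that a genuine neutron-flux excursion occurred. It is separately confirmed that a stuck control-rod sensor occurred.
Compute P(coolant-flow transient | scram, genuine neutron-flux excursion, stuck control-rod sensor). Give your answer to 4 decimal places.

P(coolant-flow transient | scram, genuine neutron-flux excursion, stuck control-rod sensor) ≈ 0.1597

Under noisy-OR, P(scram | causes) = 1 − (1−0.04)·∏(1−qᵢ) over the active causes.
Sum P(scram|·) weighted by the priors over both values of coolant-flow transient:
  P(scram | genuine neutron-flux excursion, stuck control-rod sensor) = 0.89033·0.85 + 0.958654·0.15
        = 0.756780 + 0.143798 = 0.900578
Configurations with coolant-flow transient contribute 0.143798, so
  P(coolant-flow transient | scram, genuine neutron-flux excursion, stuck control-rod sensor) = 0.143798 / 0.900578 ≈ 0.1597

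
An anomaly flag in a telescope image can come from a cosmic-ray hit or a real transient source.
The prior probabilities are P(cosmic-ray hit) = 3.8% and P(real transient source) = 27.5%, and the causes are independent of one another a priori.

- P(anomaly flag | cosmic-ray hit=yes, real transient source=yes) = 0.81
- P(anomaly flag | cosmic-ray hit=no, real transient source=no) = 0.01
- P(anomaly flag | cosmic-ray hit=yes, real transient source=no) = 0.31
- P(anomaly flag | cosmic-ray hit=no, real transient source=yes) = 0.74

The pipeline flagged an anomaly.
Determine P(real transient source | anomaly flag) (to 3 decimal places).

Numerator (weight on configurations with real transient source): 0.195767 + 0.008465 = 0.204232
Normalizer over all consistent configurations: 0.01·0.962·0.725 + 0.74·0.962·0.275 + 0.31·0.038·0.725 + 0.81·0.038·0.275 = 0.219746
P(real transient source | anomaly flag) = 0.204232/0.219746 ≈ 0.929

P(real transient source | anomaly flag) ≈ 0.929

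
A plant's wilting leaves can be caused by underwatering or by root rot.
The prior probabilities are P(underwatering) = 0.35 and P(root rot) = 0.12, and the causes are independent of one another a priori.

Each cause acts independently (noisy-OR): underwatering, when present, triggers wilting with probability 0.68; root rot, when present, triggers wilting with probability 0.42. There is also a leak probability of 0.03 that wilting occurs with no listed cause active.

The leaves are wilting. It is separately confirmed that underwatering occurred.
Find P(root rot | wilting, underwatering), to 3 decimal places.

Under noisy-OR, P(wilting | causes) = 1 − (1−0.03)·∏(1−qᵢ) over the active causes.
P(wilting | underwatering) = 0.6896·0.88 + 0.819968·0.12 = 0.606848 + 0.098396 = 0.705244
Restricting to configurations with root rot present: 0.819968·0.12 = 0.098396.
Hence the posterior is 0.098396/0.705244 ≈ 0.140.

P(root rot | wilting, underwatering) ≈ 0.140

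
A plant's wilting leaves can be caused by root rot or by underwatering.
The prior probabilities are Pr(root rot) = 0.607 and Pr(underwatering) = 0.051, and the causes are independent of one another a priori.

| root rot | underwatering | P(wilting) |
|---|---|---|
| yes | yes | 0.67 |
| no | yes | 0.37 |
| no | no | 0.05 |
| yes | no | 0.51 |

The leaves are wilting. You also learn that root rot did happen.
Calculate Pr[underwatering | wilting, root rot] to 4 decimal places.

Pr[underwatering | wilting, root rot] ≈ 0.0659

Numerator (weight on configurations with underwatering): 0.67·0.051 = 0.034170
Denominator P(wilting | root rot): 0.51·0.949 + 0.67·0.051 = 0.518160
P(underwatering | wilting, root rot) = 0.034170/0.518160 ≈ 0.0659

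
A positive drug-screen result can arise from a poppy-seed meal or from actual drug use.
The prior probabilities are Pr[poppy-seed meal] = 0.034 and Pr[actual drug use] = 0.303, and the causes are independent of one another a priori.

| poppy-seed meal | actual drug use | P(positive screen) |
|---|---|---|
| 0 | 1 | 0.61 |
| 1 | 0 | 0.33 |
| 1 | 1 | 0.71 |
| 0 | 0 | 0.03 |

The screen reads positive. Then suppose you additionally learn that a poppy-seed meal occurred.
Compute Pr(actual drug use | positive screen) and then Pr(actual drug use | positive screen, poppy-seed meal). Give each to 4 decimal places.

Pr(actual drug use | positive screen) ≈ 0.8690; Pr(actual drug use | positive screen, poppy-seed meal) ≈ 0.4833

Sum P(positive screen|·) weighted by the priors over the 4 (poppy-seed meal, actual drug use) configurations:
  P(positive screen) = 0.03×0.966×0.697 + 0.61×0.966×0.303 + 0.33×0.034×0.697 + 0.71×0.034×0.303
        = 0.020199 + 0.178546 + 0.007820 + 0.007314 = 0.213879
Keeping only the actual drug use-present terms gives 0.185860, so
  P(actual drug use | positive screen) = 0.185860 / 0.213879 ≈ 0.8690

Now condition on the additional information:
For the numerator, keep only actual drug use=true terms: 0.71×0.303 = 0.215130
Denominator P(positive screen | poppy-seed meal): 0.33×0.697 + 0.71×0.303 = 0.445140
P(actual drug use | positive screen, poppy-seed meal) = 0.215130/0.445140 ≈ 0.4833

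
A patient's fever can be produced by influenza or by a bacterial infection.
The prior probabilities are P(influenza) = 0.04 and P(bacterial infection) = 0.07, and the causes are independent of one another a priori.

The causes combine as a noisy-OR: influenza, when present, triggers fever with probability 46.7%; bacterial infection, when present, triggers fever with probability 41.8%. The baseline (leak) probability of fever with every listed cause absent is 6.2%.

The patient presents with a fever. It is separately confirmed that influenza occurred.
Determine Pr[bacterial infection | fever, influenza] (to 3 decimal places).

Under noisy-OR, P(fever | causes) = 1 − (1−0.062)·∏(1−qᵢ) over the active causes.
For the numerator, keep only bacterial infection=true terms: 0.709027*0.07 = 0.049632
Denominator P(fever | influenza): 0.500046*0.93 + 0.709027*0.07 = 0.514675
Posterior = 0.049632 / 0.514675 ≈ 0.096

Pr[bacterial infection | fever, influenza] ≈ 0.096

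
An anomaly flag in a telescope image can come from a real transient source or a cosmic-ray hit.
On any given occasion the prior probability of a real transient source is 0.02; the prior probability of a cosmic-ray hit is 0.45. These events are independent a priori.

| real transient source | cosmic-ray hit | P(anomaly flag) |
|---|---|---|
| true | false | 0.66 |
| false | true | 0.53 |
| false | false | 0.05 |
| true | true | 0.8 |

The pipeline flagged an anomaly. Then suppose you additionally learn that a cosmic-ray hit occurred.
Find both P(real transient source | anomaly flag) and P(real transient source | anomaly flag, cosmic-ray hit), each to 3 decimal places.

Weight on real transient source=true, given the evidence: 0.007260 + 0.007200 = 0.014460
The normalizing constant is 0.05·0.98·0.55 + 0.53·0.98·0.45 + 0.66·0.02·0.55 + 0.8·0.02·0.45 = 0.275140
P(real transient source | anomaly flag) = 0.014460/0.275140 ≈ 0.053

With the extra evidence:
P(anomaly flag | cosmic-ray hit) = 0.53×0.98 + 0.8×0.02 = 0.519400 + 0.016000 = 0.535400
Restricting to configurations with real transient source present: 0.8×0.02 = 0.016000.
Hence the posterior is 0.016000/0.535400 ≈ 0.030.
— cosmic-ray hit explains away the evidence for real transient source.

P(real transient source | anomaly flag) ≈ 0.053; P(real transient source | anomaly flag, cosmic-ray hit) ≈ 0.030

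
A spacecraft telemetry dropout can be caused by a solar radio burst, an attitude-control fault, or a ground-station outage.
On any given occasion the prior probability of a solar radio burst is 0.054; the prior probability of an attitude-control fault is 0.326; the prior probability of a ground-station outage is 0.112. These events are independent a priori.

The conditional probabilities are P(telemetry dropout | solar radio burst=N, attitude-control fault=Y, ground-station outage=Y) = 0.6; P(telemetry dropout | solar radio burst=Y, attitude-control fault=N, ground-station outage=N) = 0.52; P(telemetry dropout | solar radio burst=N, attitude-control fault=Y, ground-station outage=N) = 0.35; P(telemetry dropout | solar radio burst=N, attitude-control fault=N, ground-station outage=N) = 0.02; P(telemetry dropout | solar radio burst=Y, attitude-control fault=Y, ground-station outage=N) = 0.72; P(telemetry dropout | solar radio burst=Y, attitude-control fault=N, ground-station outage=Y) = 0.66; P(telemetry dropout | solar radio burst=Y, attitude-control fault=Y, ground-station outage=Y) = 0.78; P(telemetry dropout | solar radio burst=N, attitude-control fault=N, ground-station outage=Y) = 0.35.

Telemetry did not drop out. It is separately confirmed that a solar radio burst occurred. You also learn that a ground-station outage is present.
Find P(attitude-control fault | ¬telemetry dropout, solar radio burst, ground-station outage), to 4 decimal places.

P(attitude-control fault | ¬telemetry dropout, solar radio burst, ground-station outage) ≈ 0.2384

P(¬telemetry dropout | solar radio burst, ground-station outage) = 0.34·0.674 + 0.22·0.326 = 0.229160 + 0.071720 = 0.300880
The attitude-control fault-present share is 0.22·0.326 = 0.071720.
P(attitude-control fault | ¬telemetry dropout, solar radio burst, ground-station outage) = 0.071720 / 0.300880 ≈ 0.2384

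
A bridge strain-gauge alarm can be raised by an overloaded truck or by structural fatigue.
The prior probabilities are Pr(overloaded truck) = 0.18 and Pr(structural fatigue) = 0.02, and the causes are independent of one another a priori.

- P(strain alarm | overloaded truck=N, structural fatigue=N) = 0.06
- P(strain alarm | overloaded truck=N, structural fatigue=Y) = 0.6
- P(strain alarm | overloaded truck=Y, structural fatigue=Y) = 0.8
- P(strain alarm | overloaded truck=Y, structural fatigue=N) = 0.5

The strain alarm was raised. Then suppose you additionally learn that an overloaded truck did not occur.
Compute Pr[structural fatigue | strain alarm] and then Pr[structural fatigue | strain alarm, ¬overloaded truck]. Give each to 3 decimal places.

Pr[structural fatigue | strain alarm] ≈ 0.085; Pr[structural fatigue | strain alarm, ¬overloaded truck] ≈ 0.169

By total probability over the 4 (overloaded truck, structural fatigue) configurations:
  P(strain alarm) = 0.06×0.82×0.98 + 0.6×0.82×0.02 + 0.5×0.18×0.98 + 0.8×0.18×0.02
        = 0.048216 + 0.009840 + 0.088200 + 0.002880 = 0.149136
Keeping only the structural fatigue-present terms gives 0.012720, so
  P(structural fatigue | strain alarm) = 0.012720 / 0.149136 ≈ 0.085

Now condition on the additional information:
P(strain alarm | ¬overloaded truck) = 0.06·0.98 + 0.6·0.02 = 0.058800 + 0.012000 = 0.070800
Of this, 0.012000 comes from 0.6·0.02 (the structural fatigue=true cases).
P(structural fatigue | strain alarm, ¬overloaded truck) = 0.012000 / 0.070800 ≈ 0.169
With overloaded truck excluded, structural fatigue must carry more of the explanatory weight for the strain alarm.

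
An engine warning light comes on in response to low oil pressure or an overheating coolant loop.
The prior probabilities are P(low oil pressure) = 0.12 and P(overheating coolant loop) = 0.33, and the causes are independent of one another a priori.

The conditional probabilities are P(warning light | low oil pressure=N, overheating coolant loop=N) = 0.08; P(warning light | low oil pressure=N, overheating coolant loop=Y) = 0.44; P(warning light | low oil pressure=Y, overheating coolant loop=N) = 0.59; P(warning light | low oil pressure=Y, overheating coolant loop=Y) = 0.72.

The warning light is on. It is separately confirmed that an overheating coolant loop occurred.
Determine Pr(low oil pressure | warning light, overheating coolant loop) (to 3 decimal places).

For the numerator, keep only low oil pressure=true terms: 0.72*0.12 = 0.086400
The normalizing constant is 0.44*0.88 + 0.72*0.12 = 0.473600
Posterior = 0.086400 / 0.473600 ≈ 0.182

Pr(low oil pressure | warning light, overheating coolant loop) ≈ 0.182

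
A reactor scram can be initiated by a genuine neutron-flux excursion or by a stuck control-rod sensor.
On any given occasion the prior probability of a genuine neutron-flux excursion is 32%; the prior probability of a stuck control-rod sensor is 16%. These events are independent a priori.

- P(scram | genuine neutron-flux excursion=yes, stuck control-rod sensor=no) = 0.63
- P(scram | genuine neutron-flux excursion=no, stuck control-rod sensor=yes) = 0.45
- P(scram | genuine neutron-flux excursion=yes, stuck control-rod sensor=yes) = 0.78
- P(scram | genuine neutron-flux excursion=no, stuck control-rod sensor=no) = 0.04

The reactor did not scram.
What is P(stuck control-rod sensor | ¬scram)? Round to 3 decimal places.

P(¬scram) = 0.96·0.68·0.84 + 0.55·0.68·0.16 + 0.37·0.32·0.84 + 0.22·0.32·0.16 = 0.548352 + 0.059840 + 0.099456 + 0.011264 = 0.718912
Restricting to configurations with stuck control-rod sensor present: 0.059840 + 0.011264 = 0.071104.
So P(stuck control-rod sensor | ¬scram) = 0.071104/0.718912 ≈ 0.099.

P(stuck control-rod sensor | ¬scram) ≈ 0.099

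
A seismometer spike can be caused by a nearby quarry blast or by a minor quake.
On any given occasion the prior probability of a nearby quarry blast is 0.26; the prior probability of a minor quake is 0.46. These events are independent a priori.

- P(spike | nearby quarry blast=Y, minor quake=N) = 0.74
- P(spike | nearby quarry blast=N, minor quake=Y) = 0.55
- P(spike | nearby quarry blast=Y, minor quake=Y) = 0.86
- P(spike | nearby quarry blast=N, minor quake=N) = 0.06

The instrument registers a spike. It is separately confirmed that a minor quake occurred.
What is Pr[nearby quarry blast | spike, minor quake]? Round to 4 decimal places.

Pr[nearby quarry blast | spike, minor quake] ≈ 0.3546

Numerator (weight on configurations with nearby quarry blast): 0.86·0.26 = 0.223600
Denominator P(spike | minor quake): 0.55·0.74 + 0.86·0.26 = 0.630600
Posterior = 0.223600 / 0.630600 ≈ 0.3546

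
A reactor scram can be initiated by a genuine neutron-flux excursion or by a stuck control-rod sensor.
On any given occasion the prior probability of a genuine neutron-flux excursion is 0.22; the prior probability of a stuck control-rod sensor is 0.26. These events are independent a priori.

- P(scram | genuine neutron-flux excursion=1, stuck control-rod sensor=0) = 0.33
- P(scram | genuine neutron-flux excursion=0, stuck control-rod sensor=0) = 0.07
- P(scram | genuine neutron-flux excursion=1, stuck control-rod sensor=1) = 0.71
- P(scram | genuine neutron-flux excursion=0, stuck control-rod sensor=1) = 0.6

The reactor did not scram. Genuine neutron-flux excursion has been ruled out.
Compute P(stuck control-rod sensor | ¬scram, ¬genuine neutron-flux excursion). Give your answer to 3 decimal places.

P(stuck control-rod sensor | ¬scram, ¬genuine neutron-flux excursion) ≈ 0.131

For the numerator, keep only stuck control-rod sensor=true terms: 0.4·0.26 = 0.104000
The normalizing constant is 0.93·0.74 + 0.4·0.26 = 0.792200
Posterior = 0.104000 / 0.792200 ≈ 0.131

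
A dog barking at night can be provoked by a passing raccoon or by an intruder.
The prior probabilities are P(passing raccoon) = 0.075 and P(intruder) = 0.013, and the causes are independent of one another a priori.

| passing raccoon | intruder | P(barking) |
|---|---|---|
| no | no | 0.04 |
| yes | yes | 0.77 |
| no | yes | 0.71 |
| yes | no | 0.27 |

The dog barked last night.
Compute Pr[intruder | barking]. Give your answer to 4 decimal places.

P(barking) = 0.04*0.925*0.987 + 0.71*0.925*0.013 + 0.27*0.075*0.987 + 0.77*0.075*0.013 = 0.036519 + 0.008538 + 0.019987 + 0.000751 = 0.065795
Of this, 0.009289 comes from 0.008538 + 0.000751 (the intruder=true cases).
P(intruder | barking) = 0.009289 / 0.065795 ≈ 0.1412

Pr[intruder | barking] ≈ 0.1412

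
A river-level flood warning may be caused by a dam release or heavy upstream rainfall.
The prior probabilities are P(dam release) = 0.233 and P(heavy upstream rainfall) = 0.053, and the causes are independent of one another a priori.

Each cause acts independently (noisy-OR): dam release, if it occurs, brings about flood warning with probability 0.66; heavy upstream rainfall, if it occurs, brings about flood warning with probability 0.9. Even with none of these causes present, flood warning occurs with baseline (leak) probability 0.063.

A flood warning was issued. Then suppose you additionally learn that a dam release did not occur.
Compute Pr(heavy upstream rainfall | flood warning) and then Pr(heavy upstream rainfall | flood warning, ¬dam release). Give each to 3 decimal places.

Under noisy-OR, P(flood warning | causes) = 1 − (1−0.063)·∏(1−qᵢ) over the active causes.
Numerator (weight on configurations with heavy upstream rainfall): 0.036842 + 0.011956 = 0.048798
The normalizing constant is 0.063*0.767*0.947 + 0.9063*0.767*0.053 + 0.68142*0.233*0.947 + 0.968142*0.233*0.053 = 0.244914
P(heavy upstream rainfall | flood warning) = 0.048798/0.244914 ≈ 0.199

Now condition on the additional information:
P(flood warning | ¬dam release) = 0.063*0.947 + 0.9063*0.053 = 0.059661 + 0.048034 = 0.107695
Of this, 0.048034 comes from 0.9063*0.053 (the heavy upstream rainfall=true cases).
So P(heavy upstream rainfall | flood warning, ¬dam release) = 0.048034/0.107695 ≈ 0.446.
With dam release excluded, heavy upstream rainfall must carry more of the explanatory weight for the flood warning.

Pr(heavy upstream rainfall | flood warning) ≈ 0.199; Pr(heavy upstream rainfall | flood warning, ¬dam release) ≈ 0.446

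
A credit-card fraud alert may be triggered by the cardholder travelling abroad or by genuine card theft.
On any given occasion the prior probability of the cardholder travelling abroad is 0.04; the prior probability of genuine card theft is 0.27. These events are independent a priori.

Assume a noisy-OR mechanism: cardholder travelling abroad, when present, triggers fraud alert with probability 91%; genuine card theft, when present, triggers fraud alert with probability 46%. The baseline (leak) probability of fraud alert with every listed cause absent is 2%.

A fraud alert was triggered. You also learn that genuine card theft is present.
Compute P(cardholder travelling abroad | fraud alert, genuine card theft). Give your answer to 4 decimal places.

Under noisy-OR, P(fraud alert | causes) = 1 − (1−0.02)·∏(1−qᵢ) over the active causes.
Numerator (weight on configurations with cardholder travelling abroad): 0.952372·0.04 = 0.038095
Normalizer over all consistent configurations: 0.4708·0.96 + 0.952372·0.04 = 0.490063
P(cardholder travelling abroad | fraud alert, genuine card theft) = 0.038095/0.490063 ≈ 0.0777

P(cardholder travelling abroad | fraud alert, genuine card theft) ≈ 0.0777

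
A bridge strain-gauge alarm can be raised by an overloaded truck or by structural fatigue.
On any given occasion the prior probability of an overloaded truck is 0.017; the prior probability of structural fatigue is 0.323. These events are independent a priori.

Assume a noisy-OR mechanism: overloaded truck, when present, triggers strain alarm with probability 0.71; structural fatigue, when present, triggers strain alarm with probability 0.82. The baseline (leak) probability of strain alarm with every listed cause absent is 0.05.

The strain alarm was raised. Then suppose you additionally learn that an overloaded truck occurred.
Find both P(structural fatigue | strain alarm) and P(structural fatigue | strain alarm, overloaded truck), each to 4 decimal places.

Under noisy-OR, P(strain alarm | causes) = 1 − (1−0.05)·∏(1−qᵢ) over the active causes.
By total probability over the 4 (overloaded truck, structural fatigue) configurations:
  P(strain alarm) = 0.05*0.983*0.677 + 0.829*0.983*0.323 + 0.7245*0.017*0.677 + 0.95041*0.017*0.323
        = 0.033275 + 0.263215 + 0.008338 + 0.005219 = 0.310047
Configurations with structural fatigue contribute 0.268434, so
  P(structural fatigue | strain alarm) = 0.268434 / 0.310047 ≈ 0.8658

With the extra evidence:
For the numerator, keep only structural fatigue=true terms: 0.95041·0.323 = 0.306982
Denominator P(strain alarm | overloaded truck): 0.7245·0.677 + 0.95041·0.323 = 0.797469
Posterior = 0.306982 / 0.797469 ≈ 0.3849
This is intercausal reasoning (explaining away): once overloaded truck accounts for the strain alarm, structural fatigue becomes less likely.

P(structural fatigue | strain alarm) ≈ 0.8658; P(structural fatigue | strain alarm, overloaded truck) ≈ 0.3849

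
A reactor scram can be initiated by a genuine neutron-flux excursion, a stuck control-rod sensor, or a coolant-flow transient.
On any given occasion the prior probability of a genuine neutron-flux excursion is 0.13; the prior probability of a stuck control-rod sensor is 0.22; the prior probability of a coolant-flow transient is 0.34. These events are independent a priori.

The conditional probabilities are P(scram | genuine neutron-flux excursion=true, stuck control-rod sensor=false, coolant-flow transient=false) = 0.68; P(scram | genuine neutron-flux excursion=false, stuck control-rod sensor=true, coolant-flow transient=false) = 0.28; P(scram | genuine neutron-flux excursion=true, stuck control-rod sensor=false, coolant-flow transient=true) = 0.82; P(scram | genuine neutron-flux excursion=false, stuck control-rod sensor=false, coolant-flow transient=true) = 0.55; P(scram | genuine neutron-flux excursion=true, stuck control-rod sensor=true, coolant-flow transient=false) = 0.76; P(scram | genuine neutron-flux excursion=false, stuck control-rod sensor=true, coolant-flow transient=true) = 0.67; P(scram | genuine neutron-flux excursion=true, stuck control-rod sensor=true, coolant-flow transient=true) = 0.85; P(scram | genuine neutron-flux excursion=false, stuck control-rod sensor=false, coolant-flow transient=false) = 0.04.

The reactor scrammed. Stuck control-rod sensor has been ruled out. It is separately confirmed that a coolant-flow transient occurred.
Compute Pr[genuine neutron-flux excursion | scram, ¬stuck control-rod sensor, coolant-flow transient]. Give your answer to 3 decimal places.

Pr[genuine neutron-flux excursion | scram, ¬stuck control-rod sensor, coolant-flow transient] ≈ 0.182

P(scram | ¬stuck control-rod sensor, coolant-flow transient) = 0.55×0.87 + 0.82×0.13 = 0.478500 + 0.106600 = 0.585100
Restricting to configurations with genuine neutron-flux excursion present: 0.82×0.13 = 0.106600.
P(genuine neutron-flux excursion | scram, ¬stuck control-rod sensor, coolant-flow transient) = 0.106600 / 0.585100 ≈ 0.182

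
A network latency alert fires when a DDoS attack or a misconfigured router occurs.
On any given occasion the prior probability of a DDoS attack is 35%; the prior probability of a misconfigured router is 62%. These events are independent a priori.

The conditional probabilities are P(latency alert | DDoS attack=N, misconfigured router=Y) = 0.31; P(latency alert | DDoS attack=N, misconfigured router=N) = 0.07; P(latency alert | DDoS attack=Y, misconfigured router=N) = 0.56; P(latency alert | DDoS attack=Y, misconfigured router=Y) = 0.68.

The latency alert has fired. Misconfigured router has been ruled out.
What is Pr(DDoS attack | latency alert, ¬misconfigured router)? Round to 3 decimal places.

Enumerate both values of DDoS attack and weight by the priors:
  P(latency alert | ¬misconfigured router) = 0.07·0.65 + 0.56·0.35
        = 0.045500 + 0.196000 = 0.241500
Configurations with DDoS attack contribute 0.196000, so
  P(DDoS attack | latency alert, ¬misconfigured router) = 0.196000 / 0.241500 ≈ 0.812

Pr(DDoS attack | latency alert, ¬misconfigured router) ≈ 0.812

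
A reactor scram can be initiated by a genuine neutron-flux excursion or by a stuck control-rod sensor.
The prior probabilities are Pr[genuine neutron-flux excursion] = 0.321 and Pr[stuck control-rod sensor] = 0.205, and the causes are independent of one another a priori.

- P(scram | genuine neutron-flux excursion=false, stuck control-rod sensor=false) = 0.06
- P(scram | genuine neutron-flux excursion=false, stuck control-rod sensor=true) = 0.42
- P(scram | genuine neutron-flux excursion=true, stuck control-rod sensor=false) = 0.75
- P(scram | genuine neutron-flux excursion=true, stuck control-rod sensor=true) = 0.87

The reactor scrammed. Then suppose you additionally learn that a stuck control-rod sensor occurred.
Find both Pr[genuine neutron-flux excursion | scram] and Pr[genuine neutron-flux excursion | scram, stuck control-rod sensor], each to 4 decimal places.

Pr[genuine neutron-flux excursion | scram] ≈ 0.7324; Pr[genuine neutron-flux excursion | scram, stuck control-rod sensor] ≈ 0.4948

Weight on genuine neutron-flux excursion=true, given the evidence: 0.191396 + 0.057250 = 0.248646
Denominator P(scram): 0.06×0.679×0.795 + 0.42×0.679×0.205 + 0.75×0.321×0.795 + 0.87×0.321×0.205 = 0.339496
Posterior = 0.248646 / 0.339496 ≈ 0.7324

Now also conditioning on stuck control-rod sensor=true:
P(scram | stuck control-rod sensor) = 0.42·0.679 + 0.87·0.321 = 0.285180 + 0.279270 = 0.564450
The genuine neutron-flux excursion-present share is 0.87·0.321 = 0.279270.
Hence the posterior is 0.279270/0.564450 ≈ 0.4948.
— stuck control-rod sensor explains away the evidence for genuine neutron-flux excursion.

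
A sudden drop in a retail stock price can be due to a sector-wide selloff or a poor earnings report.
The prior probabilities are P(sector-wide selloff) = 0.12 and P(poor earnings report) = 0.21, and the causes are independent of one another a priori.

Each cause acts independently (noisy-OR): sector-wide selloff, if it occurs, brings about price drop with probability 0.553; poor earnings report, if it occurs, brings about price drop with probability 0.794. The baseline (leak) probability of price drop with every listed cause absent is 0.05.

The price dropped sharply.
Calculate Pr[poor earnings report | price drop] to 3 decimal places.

Pr[poor earnings report | price drop] ≈ 0.658

Under noisy-OR, P(price drop | causes) = 1 − (1−0.05)·∏(1−qᵢ) over the active causes.
Enumerate the 4 (sector-wide selloff, poor earnings report) configurations and weight by the priors:
  P(price drop) = 0.05*0.88*0.79 + 0.8043*0.88*0.21 + 0.57535*0.12*0.79 + 0.912522*0.12*0.21
        = 0.034760 + 0.148635 + 0.054543 + 0.022996 = 0.260934
The terms with poor earnings report present sum to 0.171631, so
  P(poor earnings report | price drop) = 0.171631 / 0.260934 ≈ 0.658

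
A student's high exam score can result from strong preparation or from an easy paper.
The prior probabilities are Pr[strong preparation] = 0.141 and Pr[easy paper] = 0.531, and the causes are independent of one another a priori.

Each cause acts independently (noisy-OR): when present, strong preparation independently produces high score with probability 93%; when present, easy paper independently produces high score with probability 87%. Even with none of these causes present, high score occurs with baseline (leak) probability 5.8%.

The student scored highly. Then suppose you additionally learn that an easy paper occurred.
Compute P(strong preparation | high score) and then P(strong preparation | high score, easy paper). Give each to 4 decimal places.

P(strong preparation | high score) ≈ 0.2430; P(strong preparation | high score, easy paper) ≈ 0.1564

Under noisy-OR, P(high score | causes) = 1 − (1−0.058)·∏(1−qᵢ) over the active causes.
Enumerate the 4 (strong preparation, easy paper) configurations and weight by the priors:
  P(high score) = 0.058×0.859×0.469 + 0.87754×0.859×0.531 + 0.93406×0.141×0.469 + 0.991428×0.141×0.531
        = 0.023367 + 0.400271 + 0.061768 + 0.074229 = 0.559635
The terms with strong preparation present sum to 0.135997, so
  P(strong preparation | high score) = 0.135997 / 0.559635 ≈ 0.2430

With the extra evidence:
P(high score | easy paper) = 0.87754×0.859 + 0.991428×0.141 = 0.753807 + 0.139791 = 0.893598
The strong preparation-present share is 0.991428×0.141 = 0.139791.
So P(strong preparation | high score, easy paper) = 0.139791/0.893598 ≈ 0.1564.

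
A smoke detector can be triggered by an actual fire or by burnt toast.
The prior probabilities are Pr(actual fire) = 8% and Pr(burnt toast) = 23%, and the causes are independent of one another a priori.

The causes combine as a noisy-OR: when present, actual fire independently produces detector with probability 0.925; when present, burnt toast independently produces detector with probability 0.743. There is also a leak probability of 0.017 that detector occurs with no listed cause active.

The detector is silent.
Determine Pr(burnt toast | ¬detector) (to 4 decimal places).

Pr(burnt toast | ¬detector) ≈ 0.0713

Under noisy-OR, P(detector | causes) = 1 − (1−0.017)·∏(1−qᵢ) over the active causes.
For the numerator, keep only burnt toast=true terms: 0.053457 + 0.000349 = 0.053806
Normalizer over all consistent configurations: 0.983·0.92·0.77 + 0.252631·0.92·0.23 + 0.073725·0.08·0.77 + 0.018947·0.08·0.23 = 0.754704
P(burnt toast | ¬detector) = 0.053806/0.754704 ≈ 0.0713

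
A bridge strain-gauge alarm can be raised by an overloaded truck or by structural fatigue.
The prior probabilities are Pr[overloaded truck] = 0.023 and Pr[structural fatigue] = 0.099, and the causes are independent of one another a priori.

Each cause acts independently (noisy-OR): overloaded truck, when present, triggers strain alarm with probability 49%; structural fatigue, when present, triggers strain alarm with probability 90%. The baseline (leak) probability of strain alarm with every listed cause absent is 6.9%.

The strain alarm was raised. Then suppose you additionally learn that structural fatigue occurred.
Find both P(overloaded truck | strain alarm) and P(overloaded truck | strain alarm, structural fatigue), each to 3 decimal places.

P(overloaded truck | strain alarm) ≈ 0.081; P(overloaded truck | strain alarm, structural fatigue) ≈ 0.024

Under noisy-OR, P(strain alarm | causes) = 1 − (1−0.069)·∏(1−qᵢ) over the active causes.
P(strain alarm) = 0.069×0.977×0.901 + 0.9069×0.977×0.099 + 0.52519×0.023×0.901 + 0.952519×0.023×0.099 = 0.060739 + 0.087718 + 0.010884 + 0.002169 = 0.161510
Of this, 0.013053 comes from 0.010884 + 0.002169 (the overloaded truck=true cases).
Hence the posterior is 0.013053/0.161510 ≈ 0.081.

Now condition on the additional information:
Enumerate both values of overloaded truck and weight by the priors:
  P(strain alarm | structural fatigue) = 0.9069·0.977 + 0.952519·0.023
        = 0.886041 + 0.021908 = 0.907949
Keeping only the overloaded truck-present terms gives 0.021908, so
  P(overloaded truck | strain alarm, structural fatigue) = 0.021908 / 0.907949 ≈ 0.024
— structural fatigue explains away the evidence for overloaded truck.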